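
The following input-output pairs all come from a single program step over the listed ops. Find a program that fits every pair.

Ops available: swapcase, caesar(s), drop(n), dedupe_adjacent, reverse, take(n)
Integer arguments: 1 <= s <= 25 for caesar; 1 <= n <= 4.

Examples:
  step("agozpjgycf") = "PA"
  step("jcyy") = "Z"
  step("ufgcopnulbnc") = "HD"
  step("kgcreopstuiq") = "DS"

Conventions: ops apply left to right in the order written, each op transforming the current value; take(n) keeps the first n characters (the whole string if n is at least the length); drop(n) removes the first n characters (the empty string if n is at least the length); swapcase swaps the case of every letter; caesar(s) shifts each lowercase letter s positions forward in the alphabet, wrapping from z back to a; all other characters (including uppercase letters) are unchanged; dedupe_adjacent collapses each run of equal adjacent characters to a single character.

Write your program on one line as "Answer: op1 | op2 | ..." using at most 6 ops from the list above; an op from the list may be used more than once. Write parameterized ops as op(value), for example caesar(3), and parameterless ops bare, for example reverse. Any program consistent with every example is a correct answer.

caesar(1) | drop(2) | swapcase | dedupe_adjacent | take(2)

Check, running the answer program on each example:
  "agozpjgycf" -> "bhpaqkhzdg" -> "paqkhzdg" -> "PAQKHZDG" -> "PAQKHZDG" -> "PA"
  "jcyy" -> "kdzz" -> "zz" -> "ZZ" -> "Z" -> "Z"
  "ufgcopnulbnc" -> "vghdpqovmcod" -> "hdpqovmcod" -> "HDPQOVMCOD" -> "HDPQOVMCOD" -> "HD"
  "kgcreopstuiq" -> "lhdsfpqtuvjr" -> "dsfpqtuvjr" -> "DSFPQTUVJR" -> "DSFPQTUVJR" -> "DS"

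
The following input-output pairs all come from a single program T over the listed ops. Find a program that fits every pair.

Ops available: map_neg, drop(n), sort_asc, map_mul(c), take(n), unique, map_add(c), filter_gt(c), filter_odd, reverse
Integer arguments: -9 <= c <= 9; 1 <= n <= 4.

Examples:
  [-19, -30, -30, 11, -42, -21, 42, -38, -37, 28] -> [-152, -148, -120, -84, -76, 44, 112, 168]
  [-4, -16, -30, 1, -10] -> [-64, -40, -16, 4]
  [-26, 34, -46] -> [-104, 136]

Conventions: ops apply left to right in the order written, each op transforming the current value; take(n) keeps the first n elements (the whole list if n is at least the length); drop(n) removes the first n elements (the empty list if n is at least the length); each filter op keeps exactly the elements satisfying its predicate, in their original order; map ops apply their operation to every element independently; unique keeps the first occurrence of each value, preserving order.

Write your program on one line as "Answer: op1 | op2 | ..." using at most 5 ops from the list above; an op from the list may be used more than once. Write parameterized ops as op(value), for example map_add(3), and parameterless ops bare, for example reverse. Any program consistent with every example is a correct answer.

unique | sort_asc | map_neg | map_mul(-4) | drop(1)

Check, running the answer program on each example:
  [-19, -30, -30, 11, -42, -21, 42, -38, -37, 28] -> [-19, -30, 11, -42, -21, 42, -38, -37, 28] -> [-42, -38, -37, -30, -21, -19, 11, 28, 42] -> [42, 38, 37, 30, 21, 19, -11, -28, -42] -> [-168, -152, -148, -120, -84, -76, 44, 112, 168] -> [-152, -148, -120, -84, -76, 44, 112, 168]
  [-4, -16, -30, 1, -10] -> [-4, -16, -30, 1, -10] -> [-30, -16, -10, -4, 1] -> [30, 16, 10, 4, -1] -> [-120, -64, -40, -16, 4] -> [-64, -40, -16, 4]
  [-26, 34, -46] -> [-26, 34, -46] -> [-46, -26, 34] -> [46, 26, -34] -> [-184, -104, 136] -> [-104, 136]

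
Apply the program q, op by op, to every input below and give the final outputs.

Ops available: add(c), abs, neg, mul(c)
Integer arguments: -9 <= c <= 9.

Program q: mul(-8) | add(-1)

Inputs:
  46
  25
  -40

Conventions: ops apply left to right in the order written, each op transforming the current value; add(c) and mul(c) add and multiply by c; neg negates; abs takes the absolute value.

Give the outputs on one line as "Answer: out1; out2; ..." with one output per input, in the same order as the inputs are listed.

-369; -201; 319

Execution, op by op:
  46 -> -368 -> -369
  25 -> -200 -> -201
  -40 -> 320 -> 319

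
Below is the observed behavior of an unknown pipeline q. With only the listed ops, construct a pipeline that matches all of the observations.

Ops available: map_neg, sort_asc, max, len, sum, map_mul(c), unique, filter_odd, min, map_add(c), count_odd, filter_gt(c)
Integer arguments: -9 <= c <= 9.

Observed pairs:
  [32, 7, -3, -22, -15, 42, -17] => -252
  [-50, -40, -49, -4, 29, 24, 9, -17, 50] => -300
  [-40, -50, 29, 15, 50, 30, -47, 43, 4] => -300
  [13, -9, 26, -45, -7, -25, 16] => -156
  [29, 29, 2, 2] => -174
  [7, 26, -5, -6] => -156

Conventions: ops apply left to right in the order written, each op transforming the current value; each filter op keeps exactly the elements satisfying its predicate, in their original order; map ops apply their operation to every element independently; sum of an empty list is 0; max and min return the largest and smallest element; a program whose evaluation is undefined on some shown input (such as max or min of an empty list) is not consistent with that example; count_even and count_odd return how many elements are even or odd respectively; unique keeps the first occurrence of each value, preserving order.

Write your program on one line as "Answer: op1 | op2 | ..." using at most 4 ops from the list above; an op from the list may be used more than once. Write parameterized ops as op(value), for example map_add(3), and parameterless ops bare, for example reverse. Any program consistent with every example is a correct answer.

sort_asc | map_mul(-6) | min

Check, running the answer program on each example:
  [32, 7, -3, -22, -15, 42, -17] -> [-22, -17, -15, -3, 7, 32, 42] -> [132, 102, 90, 18, -42, -192, -252] -> -252
  [-50, -40, -49, -4, 29, 24, 9, -17, 50] -> [-50, -49, -40, -17, -4, 9, 24, 29, 50] -> [300, 294, 240, 102, 24, -54, -144, -174, -300] -> -300
  [-40, -50, 29, 15, 50, 30, -47, 43, 4] -> [-50, -47, -40, 4, 15, 29, 30, 43, 50] -> [300, 282, 240, -24, -90, -174, -180, -258, -300] -> -300
  [13, -9, 26, -45, -7, -25, 16] -> [-45, -25, -9, -7, 13, 16, 26] -> [270, 150, 54, 42, -78, -96, -156] -> -156
  [29, 29, 2, 2] -> [2, 2, 29, 29] -> [-12, -12, -174, -174] -> -174
  [7, 26, -5, -6] -> [-6, -5, 7, 26] -> [36, 30, -42, -156] -> -156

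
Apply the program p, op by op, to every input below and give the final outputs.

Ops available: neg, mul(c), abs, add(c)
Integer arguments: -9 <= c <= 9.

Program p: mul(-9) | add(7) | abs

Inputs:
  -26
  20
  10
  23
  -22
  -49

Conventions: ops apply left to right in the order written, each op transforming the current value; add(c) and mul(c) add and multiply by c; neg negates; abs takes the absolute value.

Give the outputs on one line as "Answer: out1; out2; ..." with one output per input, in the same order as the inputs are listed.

Execution, op by op:
  -26 -> 234 -> 241 -> 241
  20 -> -180 -> -173 -> 173
  10 -> -90 -> -83 -> 83
  23 -> -207 -> -200 -> 200
  -22 -> 198 -> 205 -> 205
  -49 -> 441 -> 448 -> 448

241; 173; 83; 200; 205; 448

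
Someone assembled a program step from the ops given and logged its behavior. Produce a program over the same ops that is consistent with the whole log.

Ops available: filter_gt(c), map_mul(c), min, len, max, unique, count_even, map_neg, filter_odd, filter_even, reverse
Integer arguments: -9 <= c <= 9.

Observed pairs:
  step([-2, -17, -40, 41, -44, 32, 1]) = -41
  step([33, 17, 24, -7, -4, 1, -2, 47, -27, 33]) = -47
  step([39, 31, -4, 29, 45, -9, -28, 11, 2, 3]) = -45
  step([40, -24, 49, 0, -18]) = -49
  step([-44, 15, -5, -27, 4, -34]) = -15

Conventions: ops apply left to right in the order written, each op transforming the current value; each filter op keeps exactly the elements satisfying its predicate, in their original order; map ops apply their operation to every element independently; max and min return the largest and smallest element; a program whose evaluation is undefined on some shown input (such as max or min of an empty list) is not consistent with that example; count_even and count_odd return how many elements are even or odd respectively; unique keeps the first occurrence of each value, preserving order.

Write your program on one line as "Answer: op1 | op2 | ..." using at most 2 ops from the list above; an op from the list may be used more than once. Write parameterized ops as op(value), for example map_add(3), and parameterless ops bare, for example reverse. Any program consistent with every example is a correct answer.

map_neg | min

Check, running the answer program on each example:
  [-2, -17, -40, 41, -44, 32, 1] -> [2, 17, 40, -41, 44, -32, -1] -> -41
  [33, 17, 24, -7, -4, 1, -2, 47, -27, 33] -> [-33, -17, -24, 7, 4, -1, 2, -47, 27, -33] -> -47
  [39, 31, -4, 29, 45, -9, -28, 11, 2, 3] -> [-39, -31, 4, -29, -45, 9, 28, -11, -2, -3] -> -45
  [40, -24, 49, 0, -18] -> [-40, 24, -49, 0, 18] -> -49
  [-44, 15, -5, -27, 4, -34] -> [44, -15, 5, 27, -4, 34] -> -15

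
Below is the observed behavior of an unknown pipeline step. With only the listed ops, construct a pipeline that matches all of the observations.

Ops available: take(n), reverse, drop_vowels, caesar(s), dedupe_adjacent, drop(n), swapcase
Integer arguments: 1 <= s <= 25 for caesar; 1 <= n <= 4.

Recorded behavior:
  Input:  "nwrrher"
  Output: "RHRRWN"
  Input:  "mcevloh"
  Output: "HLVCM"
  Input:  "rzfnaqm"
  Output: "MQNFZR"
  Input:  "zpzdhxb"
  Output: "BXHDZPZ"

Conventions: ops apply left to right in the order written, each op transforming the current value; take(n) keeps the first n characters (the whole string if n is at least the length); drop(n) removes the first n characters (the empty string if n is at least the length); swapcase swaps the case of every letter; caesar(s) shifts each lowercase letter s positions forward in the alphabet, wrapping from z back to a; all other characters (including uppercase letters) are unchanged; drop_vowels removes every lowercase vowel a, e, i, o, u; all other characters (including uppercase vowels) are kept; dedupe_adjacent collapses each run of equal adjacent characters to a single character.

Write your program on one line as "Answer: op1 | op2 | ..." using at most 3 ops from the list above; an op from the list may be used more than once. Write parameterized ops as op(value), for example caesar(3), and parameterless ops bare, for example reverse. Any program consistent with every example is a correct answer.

drop_vowels | swapcase | reverse

Check, running the answer program on each example:
  "nwrrher" -> "nwrrhr" -> "NWRRHR" -> "RHRRWN"
  "mcevloh" -> "mcvlh" -> "MCVLH" -> "HLVCM"
  "rzfnaqm" -> "rzfnqm" -> "RZFNQM" -> "MQNFZR"
  "zpzdhxb" -> "zpzdhxb" -> "ZPZDHXB" -> "BXHDZPZ"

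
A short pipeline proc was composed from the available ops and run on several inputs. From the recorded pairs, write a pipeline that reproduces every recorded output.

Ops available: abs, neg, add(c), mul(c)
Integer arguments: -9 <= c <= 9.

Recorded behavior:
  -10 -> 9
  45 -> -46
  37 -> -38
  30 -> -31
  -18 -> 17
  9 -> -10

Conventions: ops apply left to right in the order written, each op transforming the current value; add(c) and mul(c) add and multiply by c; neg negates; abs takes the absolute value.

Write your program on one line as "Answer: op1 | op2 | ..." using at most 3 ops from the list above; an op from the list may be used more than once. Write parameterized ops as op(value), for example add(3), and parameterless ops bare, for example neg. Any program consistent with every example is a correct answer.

neg | add(-1)

Check, running the answer program on each example:
  -10 -> 10 -> 9
  45 -> -45 -> -46
  37 -> -37 -> -38
  30 -> -30 -> -31
  -18 -> 18 -> 17
  9 -> -9 -> -10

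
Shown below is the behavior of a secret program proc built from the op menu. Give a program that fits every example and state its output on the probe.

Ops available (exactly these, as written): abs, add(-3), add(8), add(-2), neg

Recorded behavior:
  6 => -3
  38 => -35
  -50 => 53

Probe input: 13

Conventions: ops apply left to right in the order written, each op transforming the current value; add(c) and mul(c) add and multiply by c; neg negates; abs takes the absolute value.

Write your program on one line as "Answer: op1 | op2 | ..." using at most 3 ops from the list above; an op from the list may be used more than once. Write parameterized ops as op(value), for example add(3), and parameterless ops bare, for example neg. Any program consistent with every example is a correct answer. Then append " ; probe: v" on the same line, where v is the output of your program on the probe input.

add(-3) | neg ; probe: -10

Check, running the answer program on each example:
  6 -> 3 -> -3
  38 -> 35 -> -35
  -50 -> -53 -> 53
  probe: 13 -> 10 -> -10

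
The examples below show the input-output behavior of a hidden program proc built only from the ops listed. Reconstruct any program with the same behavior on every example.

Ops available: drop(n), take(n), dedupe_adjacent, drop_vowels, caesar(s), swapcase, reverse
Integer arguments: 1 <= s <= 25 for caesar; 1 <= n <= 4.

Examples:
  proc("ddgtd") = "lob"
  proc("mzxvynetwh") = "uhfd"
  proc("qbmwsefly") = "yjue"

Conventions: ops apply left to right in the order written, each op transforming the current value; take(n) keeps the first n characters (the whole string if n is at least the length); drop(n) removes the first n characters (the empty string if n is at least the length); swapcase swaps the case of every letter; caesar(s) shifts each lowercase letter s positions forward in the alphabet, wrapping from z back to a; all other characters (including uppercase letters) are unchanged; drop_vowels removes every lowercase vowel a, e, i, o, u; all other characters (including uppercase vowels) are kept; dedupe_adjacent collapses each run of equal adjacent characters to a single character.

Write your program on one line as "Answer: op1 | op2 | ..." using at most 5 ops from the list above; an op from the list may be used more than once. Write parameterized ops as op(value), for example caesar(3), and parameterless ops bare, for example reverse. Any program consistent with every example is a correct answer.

drop_vowels | caesar(8) | take(4) | dedupe_adjacent

Check, running the answer program on each example:
  "ddgtd" -> "ddgtd" -> "llobl" -> "llob" -> "lob"
  "mzxvynetwh" -> "mzxvyntwh" -> "uhfdgvbep" -> "uhfd" -> "uhfd"
  "qbmwsefly" -> "qbmwsfly" -> "yjueantg" -> "yjue" -> "yjue"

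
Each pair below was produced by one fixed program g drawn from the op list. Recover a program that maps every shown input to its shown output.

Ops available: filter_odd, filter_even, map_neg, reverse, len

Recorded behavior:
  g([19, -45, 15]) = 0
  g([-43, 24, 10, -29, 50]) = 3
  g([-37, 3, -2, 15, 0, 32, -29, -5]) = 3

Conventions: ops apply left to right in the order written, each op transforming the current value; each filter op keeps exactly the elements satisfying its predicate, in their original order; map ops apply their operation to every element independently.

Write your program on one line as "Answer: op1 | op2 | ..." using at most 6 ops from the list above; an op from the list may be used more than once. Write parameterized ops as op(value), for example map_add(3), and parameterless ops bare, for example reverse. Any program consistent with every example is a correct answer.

reverse | map_neg | filter_even | reverse | len

Check, running the answer program on each example:
  [19, -45, 15] -> [15, -45, 19] -> [-15, 45, -19] -> [] -> [] -> 0
  [-43, 24, 10, -29, 50] -> [50, -29, 10, 24, -43] -> [-50, 29, -10, -24, 43] -> [-50, -10, -24] -> [-24, -10, -50] -> 3
  [-37, 3, -2, 15, 0, 32, -29, -5] -> [-5, -29, 32, 0, 15, -2, 3, -37] -> [5, 29, -32, 0, -15, 2, -3, 37] -> [-32, 0, 2] -> [2, 0, -32] -> 3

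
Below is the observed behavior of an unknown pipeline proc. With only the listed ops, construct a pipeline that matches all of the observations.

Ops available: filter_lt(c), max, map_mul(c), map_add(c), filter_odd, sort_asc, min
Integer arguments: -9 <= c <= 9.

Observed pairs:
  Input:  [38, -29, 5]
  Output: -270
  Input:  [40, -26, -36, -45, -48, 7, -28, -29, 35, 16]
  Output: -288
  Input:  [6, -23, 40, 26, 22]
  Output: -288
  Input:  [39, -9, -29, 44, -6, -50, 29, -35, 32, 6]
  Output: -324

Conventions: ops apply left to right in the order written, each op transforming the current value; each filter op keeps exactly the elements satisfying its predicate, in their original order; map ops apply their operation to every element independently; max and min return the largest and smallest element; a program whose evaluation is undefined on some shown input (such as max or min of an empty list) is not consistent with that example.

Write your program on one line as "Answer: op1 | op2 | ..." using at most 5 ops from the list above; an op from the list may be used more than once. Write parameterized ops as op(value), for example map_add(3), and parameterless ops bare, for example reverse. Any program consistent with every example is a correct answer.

sort_asc | map_add(-8) | map_mul(-9) | sort_asc | min

Check, running the answer program on each example:
  [38, -29, 5] -> [-29, 5, 38] -> [-37, -3, 30] -> [333, 27, -270] -> [-270, 27, 333] -> -270
  [40, -26, -36, -45, -48, 7, -28, -29, 35, 16] -> [-48, -45, -36, -29, -28, -26, 7, 16, 35, 40] -> [-56, -53, -44, -37, -36, -34, -1, 8, 27, 32] -> [504, 477, 396, 333, 324, 306, 9, -72, -243, -288] -> [-288, -243, -72, 9, 306, 324, 333, 396, 477, 504] -> -288
  [6, -23, 40, 26, 22] -> [-23, 6, 22, 26, 40] -> [-31, -2, 14, 18, 32] -> [279, 18, -126, -162, -288] -> [-288, -162, -126, 18, 279] -> -288
  [39, -9, -29, 44, -6, -50, 29, -35, 32, 6] -> [-50, -35, -29, -9, -6, 6, 29, 32, 39, 44] -> [-58, -43, -37, -17, -14, -2, 21, 24, 31, 36] -> [522, 387, 333, 153, 126, 18, -189, -216, -279, -324] -> [-324, -279, -216, -189, 18, 126, 153, 333, 387, 522] -> -324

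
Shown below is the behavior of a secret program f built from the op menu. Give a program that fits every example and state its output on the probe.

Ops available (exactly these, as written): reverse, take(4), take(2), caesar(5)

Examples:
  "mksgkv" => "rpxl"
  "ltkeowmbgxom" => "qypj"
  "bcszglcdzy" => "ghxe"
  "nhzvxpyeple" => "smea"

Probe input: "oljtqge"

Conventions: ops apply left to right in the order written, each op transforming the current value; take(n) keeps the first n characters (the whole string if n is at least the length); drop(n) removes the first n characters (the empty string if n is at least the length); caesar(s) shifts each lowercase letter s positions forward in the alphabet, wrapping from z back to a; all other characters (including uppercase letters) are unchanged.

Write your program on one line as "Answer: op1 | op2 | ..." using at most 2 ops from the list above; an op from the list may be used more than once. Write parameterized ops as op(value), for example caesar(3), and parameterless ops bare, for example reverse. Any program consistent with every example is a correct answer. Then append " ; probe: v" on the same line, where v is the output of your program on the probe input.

take(4) | caesar(5) ; probe: "tqoy"

Check, running the answer program on each example:
  "mksgkv" -> "mksg" -> "rpxl"
  "ltkeowmbgxom" -> "ltke" -> "qypj"
  "bcszglcdzy" -> "bcsz" -> "ghxe"
  "nhzvxpyeple" -> "nhzv" -> "smea"
  probe: "oljtqge" -> "oljt" -> "tqoy"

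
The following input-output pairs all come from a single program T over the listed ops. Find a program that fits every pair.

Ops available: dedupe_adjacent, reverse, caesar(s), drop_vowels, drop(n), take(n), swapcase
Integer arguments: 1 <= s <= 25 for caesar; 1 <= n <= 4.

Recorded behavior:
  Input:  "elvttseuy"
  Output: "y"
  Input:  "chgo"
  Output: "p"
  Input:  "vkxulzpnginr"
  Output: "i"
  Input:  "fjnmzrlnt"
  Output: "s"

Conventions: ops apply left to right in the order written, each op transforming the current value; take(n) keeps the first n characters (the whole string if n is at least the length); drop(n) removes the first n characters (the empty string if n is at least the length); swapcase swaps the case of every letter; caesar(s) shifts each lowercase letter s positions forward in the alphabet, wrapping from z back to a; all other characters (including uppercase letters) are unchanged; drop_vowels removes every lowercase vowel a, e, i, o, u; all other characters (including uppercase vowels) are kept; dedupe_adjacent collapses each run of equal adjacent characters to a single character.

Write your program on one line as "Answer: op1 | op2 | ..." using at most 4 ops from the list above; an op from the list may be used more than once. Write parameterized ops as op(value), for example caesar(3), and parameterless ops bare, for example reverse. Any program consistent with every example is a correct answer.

drop_vowels | caesar(5) | caesar(8) | take(1)

Check, running the answer program on each example:
  "elvttseuy" -> "lvttsy" -> "qayyxd" -> "yiggfl" -> "y"
  "chgo" -> "chg" -> "hml" -> "put" -> "p"
  "vkxulzpnginr" -> "vkxlzpngnr" -> "apcqeuslsw" -> "ixkymcatae" -> "i"
  "fjnmzrlnt" -> "fjnmzrlnt" -> "kosrewqsy" -> "swazmeyag" -> "s"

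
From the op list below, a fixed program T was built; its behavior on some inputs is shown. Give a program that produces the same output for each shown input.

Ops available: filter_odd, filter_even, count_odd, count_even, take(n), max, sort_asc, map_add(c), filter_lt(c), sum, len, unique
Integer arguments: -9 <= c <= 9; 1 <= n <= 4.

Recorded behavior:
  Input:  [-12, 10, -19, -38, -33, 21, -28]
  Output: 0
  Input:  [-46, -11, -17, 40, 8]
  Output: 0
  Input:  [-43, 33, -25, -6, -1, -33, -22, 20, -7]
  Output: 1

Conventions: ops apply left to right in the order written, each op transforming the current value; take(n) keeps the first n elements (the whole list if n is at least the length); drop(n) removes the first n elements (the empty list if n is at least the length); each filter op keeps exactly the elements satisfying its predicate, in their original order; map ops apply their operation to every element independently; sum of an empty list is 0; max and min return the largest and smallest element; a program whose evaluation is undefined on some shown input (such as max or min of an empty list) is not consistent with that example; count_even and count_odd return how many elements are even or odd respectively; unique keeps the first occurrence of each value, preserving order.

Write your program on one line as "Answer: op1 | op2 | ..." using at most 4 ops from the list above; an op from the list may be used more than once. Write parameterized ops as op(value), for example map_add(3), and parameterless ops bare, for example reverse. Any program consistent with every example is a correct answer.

filter_lt(0) | take(1) | filter_odd | count_odd

Check, running the answer program on each example:
  [-12, 10, -19, -38, -33, 21, -28] -> [-12, -19, -38, -33, -28] -> [-12] -> [] -> 0
  [-46, -11, -17, 40, 8] -> [-46, -11, -17] -> [-46] -> [] -> 0
  [-43, 33, -25, -6, -1, -33, -22, 20, -7] -> [-43, -25, -6, -1, -33, -22, -7] -> [-43] -> [-43] -> 1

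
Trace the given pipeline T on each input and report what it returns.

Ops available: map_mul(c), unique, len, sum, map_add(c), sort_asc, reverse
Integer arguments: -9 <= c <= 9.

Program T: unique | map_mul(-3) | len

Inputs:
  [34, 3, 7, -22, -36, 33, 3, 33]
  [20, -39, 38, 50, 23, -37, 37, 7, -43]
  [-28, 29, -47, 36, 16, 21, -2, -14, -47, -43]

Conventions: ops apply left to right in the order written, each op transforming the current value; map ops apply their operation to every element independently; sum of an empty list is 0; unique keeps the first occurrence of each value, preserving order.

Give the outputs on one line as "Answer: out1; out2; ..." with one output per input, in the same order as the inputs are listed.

6; 9; 9

Execution, op by op:
  [34, 3, 7, -22, -36, 33, 3, 33] -> [34, 3, 7, -22, -36, 33] -> [-102, -9, -21, 66, 108, -99] -> 6
  [20, -39, 38, 50, 23, -37, 37, 7, -43] -> [20, -39, 38, 50, 23, -37, 37, 7, -43] -> [-60, 117, -114, -150, -69, 111, -111, -21, 129] -> 9
  [-28, 29, -47, 36, 16, 21, -2, -14, -47, -43] -> [-28, 29, -47, 36, 16, 21, -2, -14, -43] -> [84, -87, 141, -108, -48, -63, 6, 42, 129] -> 9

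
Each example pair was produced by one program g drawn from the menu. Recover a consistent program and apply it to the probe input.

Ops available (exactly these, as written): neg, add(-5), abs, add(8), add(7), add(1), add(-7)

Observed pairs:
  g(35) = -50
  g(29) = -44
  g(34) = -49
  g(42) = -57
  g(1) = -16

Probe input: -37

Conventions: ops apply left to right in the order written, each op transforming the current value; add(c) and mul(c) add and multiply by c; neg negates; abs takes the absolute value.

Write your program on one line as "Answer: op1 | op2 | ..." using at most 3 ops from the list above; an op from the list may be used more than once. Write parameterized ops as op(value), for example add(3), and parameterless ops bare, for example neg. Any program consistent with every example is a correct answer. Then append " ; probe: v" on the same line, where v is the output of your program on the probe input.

add(8) | neg | add(-7) ; probe: 22

Check, running the answer program on each example:
  35 -> 43 -> -43 -> -50
  29 -> 37 -> -37 -> -44
  34 -> 42 -> -42 -> -49
  42 -> 50 -> -50 -> -57
  1 -> 9 -> -9 -> -16
  probe: -37 -> -29 -> 29 -> 22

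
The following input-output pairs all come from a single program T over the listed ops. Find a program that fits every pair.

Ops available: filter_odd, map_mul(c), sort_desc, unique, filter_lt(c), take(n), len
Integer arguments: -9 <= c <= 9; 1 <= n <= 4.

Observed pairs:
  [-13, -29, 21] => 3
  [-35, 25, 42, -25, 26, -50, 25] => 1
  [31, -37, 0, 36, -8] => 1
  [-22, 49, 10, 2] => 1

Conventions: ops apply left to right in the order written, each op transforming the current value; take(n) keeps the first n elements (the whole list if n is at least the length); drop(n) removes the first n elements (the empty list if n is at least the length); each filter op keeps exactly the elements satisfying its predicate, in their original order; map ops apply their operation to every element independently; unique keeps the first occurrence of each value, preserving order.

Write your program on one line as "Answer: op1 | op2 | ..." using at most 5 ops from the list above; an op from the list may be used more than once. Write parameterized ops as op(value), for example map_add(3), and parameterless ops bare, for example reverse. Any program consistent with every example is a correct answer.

sort_desc | map_mul(-9) | take(3) | filter_odd | len

Check, running the answer program on each example:
  [-13, -29, 21] -> [21, -13, -29] -> [-189, 117, 261] -> [-189, 117, 261] -> [-189, 117, 261] -> 3
  [-35, 25, 42, -25, 26, -50, 25] -> [42, 26, 25, 25, -25, -35, -50] -> [-378, -234, -225, -225, 225, 315, 450] -> [-378, -234, -225] -> [-225] -> 1
  [31, -37, 0, 36, -8] -> [36, 31, 0, -8, -37] -> [-324, -279, 0, 72, 333] -> [-324, -279, 0] -> [-279] -> 1
  [-22, 49, 10, 2] -> [49, 10, 2, -22] -> [-441, -90, -18, 198] -> [-441, -90, -18] -> [-441] -> 1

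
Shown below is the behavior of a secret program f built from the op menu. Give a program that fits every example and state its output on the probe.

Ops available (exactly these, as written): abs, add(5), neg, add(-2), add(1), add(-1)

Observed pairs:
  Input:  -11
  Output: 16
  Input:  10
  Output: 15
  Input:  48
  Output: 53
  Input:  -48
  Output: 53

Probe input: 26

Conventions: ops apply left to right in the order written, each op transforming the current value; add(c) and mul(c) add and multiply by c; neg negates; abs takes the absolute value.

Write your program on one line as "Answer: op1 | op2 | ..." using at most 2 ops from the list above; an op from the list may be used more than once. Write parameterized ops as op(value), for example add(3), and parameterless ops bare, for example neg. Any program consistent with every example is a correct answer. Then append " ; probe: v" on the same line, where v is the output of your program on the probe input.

abs | add(5) ; probe: 31

Check, running the answer program on each example:
  -11 -> 11 -> 16
  10 -> 10 -> 15
  48 -> 48 -> 53
  -48 -> 48 -> 53
  probe: 26 -> 26 -> 31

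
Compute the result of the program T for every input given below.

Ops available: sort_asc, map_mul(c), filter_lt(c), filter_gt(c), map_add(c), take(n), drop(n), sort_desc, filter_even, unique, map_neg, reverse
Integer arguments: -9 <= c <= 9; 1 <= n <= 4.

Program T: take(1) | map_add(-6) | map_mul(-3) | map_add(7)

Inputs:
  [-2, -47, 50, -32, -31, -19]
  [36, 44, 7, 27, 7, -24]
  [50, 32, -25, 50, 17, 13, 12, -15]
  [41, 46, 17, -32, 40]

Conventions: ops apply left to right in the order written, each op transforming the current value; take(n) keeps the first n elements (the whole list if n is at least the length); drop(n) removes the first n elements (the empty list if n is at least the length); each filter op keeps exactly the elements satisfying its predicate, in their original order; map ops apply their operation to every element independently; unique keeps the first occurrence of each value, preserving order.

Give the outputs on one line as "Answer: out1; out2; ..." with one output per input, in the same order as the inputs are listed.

[31]; [-83]; [-125]; [-98]

Execution, op by op:
  [-2, -47, 50, -32, -31, -19] -> [-2] -> [-8] -> [24] -> [31]
  [36, 44, 7, 27, 7, -24] -> [36] -> [30] -> [-90] -> [-83]
  [50, 32, -25, 50, 17, 13, 12, -15] -> [50] -> [44] -> [-132] -> [-125]
  [41, 46, 17, -32, 40] -> [41] -> [35] -> [-105] -> [-98]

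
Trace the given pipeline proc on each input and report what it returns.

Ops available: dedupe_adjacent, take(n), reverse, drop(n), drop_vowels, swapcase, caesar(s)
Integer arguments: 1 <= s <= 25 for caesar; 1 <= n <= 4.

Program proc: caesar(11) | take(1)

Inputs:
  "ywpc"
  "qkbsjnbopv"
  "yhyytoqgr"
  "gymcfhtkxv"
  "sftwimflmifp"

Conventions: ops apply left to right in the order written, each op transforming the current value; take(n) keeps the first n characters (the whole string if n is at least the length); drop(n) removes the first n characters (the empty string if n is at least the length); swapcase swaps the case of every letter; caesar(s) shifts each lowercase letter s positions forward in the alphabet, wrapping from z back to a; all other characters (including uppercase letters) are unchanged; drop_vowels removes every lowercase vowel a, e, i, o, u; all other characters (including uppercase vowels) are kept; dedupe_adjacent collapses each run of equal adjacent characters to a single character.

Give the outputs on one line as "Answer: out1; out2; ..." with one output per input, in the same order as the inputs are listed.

Execution, op by op:
  "ywpc" -> "jhan" -> "j"
  "qkbsjnbopv" -> "bvmduymzag" -> "b"
  "yhyytoqgr" -> "jsjjezbrc" -> "j"
  "gymcfhtkxv" -> "rjxnqsevig" -> "r"
  "sftwimflmifp" -> "dqehtxqwxtqa" -> "d"

"j"; "b"; "j"; "r"; "d"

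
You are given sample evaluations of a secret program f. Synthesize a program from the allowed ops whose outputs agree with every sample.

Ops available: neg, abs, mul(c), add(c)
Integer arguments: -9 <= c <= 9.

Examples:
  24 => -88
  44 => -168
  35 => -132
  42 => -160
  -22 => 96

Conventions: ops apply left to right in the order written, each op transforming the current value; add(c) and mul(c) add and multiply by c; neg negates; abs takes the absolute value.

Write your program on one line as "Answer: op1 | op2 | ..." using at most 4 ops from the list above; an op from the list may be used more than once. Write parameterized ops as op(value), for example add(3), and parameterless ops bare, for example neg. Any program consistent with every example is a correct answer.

mul(4) | neg | add(8)

Check, running the answer program on each example:
  24 -> 96 -> -96 -> -88
  44 -> 176 -> -176 -> -168
  35 -> 140 -> -140 -> -132
  42 -> 168 -> -168 -> -160
  -22 -> -88 -> 88 -> 96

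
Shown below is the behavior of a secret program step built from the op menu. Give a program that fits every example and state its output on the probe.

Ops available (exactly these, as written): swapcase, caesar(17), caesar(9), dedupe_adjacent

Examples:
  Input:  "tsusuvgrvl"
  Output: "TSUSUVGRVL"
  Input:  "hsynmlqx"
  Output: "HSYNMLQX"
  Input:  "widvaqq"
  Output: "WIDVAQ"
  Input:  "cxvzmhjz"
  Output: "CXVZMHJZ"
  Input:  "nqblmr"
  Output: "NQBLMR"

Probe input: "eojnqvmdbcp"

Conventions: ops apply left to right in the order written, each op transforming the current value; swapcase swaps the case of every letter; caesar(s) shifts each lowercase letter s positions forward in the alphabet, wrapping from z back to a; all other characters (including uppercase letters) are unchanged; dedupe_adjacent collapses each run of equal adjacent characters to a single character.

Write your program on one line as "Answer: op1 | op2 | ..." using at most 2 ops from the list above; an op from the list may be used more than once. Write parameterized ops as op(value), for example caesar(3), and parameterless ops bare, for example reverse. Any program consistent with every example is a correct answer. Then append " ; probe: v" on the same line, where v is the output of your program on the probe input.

swapcase | dedupe_adjacent ; probe: "EOJNQVMDBCP"

Check, running the answer program on each example:
  "tsusuvgrvl" -> "TSUSUVGRVL" -> "TSUSUVGRVL"
  "hsynmlqx" -> "HSYNMLQX" -> "HSYNMLQX"
  "widvaqq" -> "WIDVAQQ" -> "WIDVAQ"
  "cxvzmhjz" -> "CXVZMHJZ" -> "CXVZMHJZ"
  "nqblmr" -> "NQBLMR" -> "NQBLMR"
  probe: "eojnqvmdbcp" -> "EOJNQVMDBCP" -> "EOJNQVMDBCP"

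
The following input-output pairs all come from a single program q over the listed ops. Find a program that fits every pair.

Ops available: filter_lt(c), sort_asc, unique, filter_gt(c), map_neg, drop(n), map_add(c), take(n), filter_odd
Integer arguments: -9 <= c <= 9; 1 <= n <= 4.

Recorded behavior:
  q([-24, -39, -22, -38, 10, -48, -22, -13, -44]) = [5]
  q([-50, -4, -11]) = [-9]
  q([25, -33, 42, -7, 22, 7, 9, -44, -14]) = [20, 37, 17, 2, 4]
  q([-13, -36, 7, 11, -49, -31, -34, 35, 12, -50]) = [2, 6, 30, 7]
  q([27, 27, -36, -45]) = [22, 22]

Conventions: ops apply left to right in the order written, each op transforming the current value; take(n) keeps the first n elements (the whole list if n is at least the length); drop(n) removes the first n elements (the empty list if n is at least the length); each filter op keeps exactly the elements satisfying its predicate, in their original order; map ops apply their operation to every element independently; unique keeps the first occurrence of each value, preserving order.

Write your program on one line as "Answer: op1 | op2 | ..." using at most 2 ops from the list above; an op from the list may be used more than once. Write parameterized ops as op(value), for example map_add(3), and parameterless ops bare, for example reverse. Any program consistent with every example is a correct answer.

filter_gt(-7) | map_add(-5)

Check, running the answer program on each example:
  [-24, -39, -22, -38, 10, -48, -22, -13, -44] -> [10] -> [5]
  [-50, -4, -11] -> [-4] -> [-9]
  [25, -33, 42, -7, 22, 7, 9, -44, -14] -> [25, 42, 22, 7, 9] -> [20, 37, 17, 2, 4]
  [-13, -36, 7, 11, -49, -31, -34, 35, 12, -50] -> [7, 11, 35, 12] -> [2, 6, 30, 7]
  [27, 27, -36, -45] -> [27, 27] -> [22, 22]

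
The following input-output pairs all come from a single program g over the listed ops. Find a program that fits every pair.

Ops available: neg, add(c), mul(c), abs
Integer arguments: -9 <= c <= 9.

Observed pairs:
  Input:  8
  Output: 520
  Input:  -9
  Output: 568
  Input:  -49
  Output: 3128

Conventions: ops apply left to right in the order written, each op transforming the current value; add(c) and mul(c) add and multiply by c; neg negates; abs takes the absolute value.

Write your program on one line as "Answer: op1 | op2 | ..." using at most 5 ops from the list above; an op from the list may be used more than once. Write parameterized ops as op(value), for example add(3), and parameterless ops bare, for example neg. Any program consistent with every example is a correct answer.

neg | mul(-8) | add(1) | abs | mul(8)

Check, running the answer program on each example:
  8 -> -8 -> 64 -> 65 -> 65 -> 520
  -9 -> 9 -> -72 -> -71 -> 71 -> 568
  -49 -> 49 -> -392 -> -391 -> 391 -> 3128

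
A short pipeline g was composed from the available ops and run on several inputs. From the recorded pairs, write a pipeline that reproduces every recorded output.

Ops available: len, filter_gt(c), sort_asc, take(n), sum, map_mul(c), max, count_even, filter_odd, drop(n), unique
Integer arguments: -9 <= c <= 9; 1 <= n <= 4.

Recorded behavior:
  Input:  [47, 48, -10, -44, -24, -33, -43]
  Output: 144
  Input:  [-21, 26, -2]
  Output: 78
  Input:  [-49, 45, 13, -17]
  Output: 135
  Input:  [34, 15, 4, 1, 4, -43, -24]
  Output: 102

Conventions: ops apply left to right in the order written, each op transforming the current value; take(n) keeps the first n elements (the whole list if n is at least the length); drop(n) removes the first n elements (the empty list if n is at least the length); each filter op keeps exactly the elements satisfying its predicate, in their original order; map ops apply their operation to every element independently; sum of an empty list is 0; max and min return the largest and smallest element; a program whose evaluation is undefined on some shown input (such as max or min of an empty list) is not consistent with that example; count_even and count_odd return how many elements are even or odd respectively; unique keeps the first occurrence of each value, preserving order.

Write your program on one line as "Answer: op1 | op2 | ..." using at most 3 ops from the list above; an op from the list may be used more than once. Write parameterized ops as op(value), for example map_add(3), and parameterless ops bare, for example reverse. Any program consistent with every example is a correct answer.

unique | map_mul(3) | max

Check, running the answer program on each example:
  [47, 48, -10, -44, -24, -33, -43] -> [47, 48, -10, -44, -24, -33, -43] -> [141, 144, -30, -132, -72, -99, -129] -> 144
  [-21, 26, -2] -> [-21, 26, -2] -> [-63, 78, -6] -> 78
  [-49, 45, 13, -17] -> [-49, 45, 13, -17] -> [-147, 135, 39, -51] -> 135
  [34, 15, 4, 1, 4, -43, -24] -> [34, 15, 4, 1, -43, -24] -> [102, 45, 12, 3, -129, -72] -> 102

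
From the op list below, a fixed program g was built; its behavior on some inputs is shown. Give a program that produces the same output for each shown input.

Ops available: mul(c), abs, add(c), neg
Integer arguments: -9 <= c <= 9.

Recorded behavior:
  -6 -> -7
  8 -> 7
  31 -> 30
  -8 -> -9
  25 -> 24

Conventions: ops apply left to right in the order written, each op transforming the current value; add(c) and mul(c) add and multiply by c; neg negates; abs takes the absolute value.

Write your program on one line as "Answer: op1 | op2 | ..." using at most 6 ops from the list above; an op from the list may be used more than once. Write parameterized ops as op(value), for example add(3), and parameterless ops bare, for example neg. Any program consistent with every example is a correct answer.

add(1) | neg | add(-5) | add(7) | neg

Check, running the answer program on each example:
  -6 -> -5 -> 5 -> 0 -> 7 -> -7
  8 -> 9 -> -9 -> -14 -> -7 -> 7
  31 -> 32 -> -32 -> -37 -> -30 -> 30
  -8 -> -7 -> 7 -> 2 -> 9 -> -9
  25 -> 26 -> -26 -> -31 -> -24 -> 24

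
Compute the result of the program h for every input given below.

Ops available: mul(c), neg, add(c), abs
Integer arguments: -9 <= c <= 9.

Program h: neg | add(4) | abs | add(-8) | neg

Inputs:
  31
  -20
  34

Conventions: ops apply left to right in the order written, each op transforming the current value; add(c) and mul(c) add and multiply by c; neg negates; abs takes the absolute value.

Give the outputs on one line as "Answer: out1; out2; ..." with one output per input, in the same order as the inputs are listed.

Execution, op by op:
  31 -> -31 -> -27 -> 27 -> 19 -> -19
  -20 -> 20 -> 24 -> 24 -> 16 -> -16
  34 -> -34 -> -30 -> 30 -> 22 -> -22

-19; -16; -22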